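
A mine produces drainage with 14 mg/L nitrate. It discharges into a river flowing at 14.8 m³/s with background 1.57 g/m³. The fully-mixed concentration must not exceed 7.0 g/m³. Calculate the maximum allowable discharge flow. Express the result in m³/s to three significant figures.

11.5 m³/s

Mass balance at complete mixing: C_std·(Q_w + Q_r) = Q_w·C_e + Q_r·C_b.
Rearranging, Q_w = Q_r·(C_std − C_b)/(C_e − C_std) = 14.8·(7 − 1.57) / (14 − 7) = 11.48 m³/s.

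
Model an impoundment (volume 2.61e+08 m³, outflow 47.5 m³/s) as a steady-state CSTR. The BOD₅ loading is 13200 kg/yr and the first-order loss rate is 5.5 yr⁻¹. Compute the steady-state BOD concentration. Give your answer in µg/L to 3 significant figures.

Outflow Q = 47.5 m³/s × 3.156e+07 s/yr = 1.499e+09 m³/yr.
Steady-state CSTR mass balance: W = Q·C + k·V·C, so C = W/(Q + kV).
Q + kV = 1.499e+09 + 5.5·2.61e+08 = 2.934e+09 m³/yr.
C = 13200/2.934e+09 = 4.498e-06 kg/m³ = 0.004498 mg/L = 4.498 µg/L.

4.50 µg/L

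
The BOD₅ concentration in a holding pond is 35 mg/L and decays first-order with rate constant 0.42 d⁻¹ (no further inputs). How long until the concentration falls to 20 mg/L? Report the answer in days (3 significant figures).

1.33 d

t = ln(C₀/C)/k = ln(35/20)/0.42 = 0.5596/0.42 = 1.332 d.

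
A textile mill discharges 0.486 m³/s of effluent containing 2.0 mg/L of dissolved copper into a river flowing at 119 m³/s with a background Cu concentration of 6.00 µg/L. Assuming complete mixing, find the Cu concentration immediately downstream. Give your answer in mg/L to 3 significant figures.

6.00 µg/L = 0.006 mg/L.
Flow-weighted mixing gives C = (0.486·2 + 119·0.006) / (0.486 + 119) = 1.686/119.5 = 0.01411 mg/L.

0.0141 mg/L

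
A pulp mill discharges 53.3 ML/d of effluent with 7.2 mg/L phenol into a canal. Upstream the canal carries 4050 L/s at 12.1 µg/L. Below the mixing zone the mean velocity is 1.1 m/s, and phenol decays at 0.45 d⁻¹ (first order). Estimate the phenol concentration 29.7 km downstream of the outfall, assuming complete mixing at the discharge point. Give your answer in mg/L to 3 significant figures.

0.836 mg/L

53.3 ML/d = 0.6169 m³/s.
4050 L/s = 4.05 m³/s.
12.1 µg/L = 0.0121 mg/L.
After complete mixing, C₀ = (0.6169·7.2 + 4.05·0.0121) / 4.667 = 0.9622 mg/L.
Travel time t = 2.97e+04 m / 1.1 m/s = 2.7e+04 s = 0.3125 d.
C = 0.9622·exp(−0.45·0.3125) = 0.9622·0.8688 = 0.836 mg/L.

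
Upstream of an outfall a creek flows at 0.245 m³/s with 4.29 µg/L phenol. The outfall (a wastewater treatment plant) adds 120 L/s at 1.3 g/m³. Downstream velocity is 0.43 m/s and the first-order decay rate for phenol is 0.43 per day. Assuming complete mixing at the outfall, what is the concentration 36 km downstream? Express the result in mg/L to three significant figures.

0.284 mg/L

120 L/s = 0.12 m³/s.
4.29 µg/L = 0.00429 mg/L.
After complete mixing, C₀ = (0.12·1.3 + 0.245·0.00429) / 0.365 = 0.4303 mg/L.
Travel time t = 3.6e+04 m / 0.43 m/s = 8.372e+04 s = 0.969 d.
C = 0.4303·exp(−0.43·0.969) = 0.4303·0.6592 = 0.2837 mg/L.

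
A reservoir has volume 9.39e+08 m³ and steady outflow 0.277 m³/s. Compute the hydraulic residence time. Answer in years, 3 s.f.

107 yr

Q = 0.277 m³/s × 3.156e+07 s/yr = 8.741e+06 m³/yr.
Hydraulic residence time τ = V/Q = 9.39e+08/8.741e+06 = 107.4 yr.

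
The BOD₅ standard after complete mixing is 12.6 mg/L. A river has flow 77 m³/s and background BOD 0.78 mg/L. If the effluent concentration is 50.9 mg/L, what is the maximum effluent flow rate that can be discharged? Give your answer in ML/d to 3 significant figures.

Mass balance at complete mixing: C_std·(Q_w + Q_r) = Q_w·C_e + Q_r·C_b.
Rearranging, Q_w = Q_r·(C_std − C_b)/(C_e − C_std) = 77·(12.6 − 0.78) / (50.9 − 12.6) = 23.76 m³/s.
= 2053 ML/d.

2050 ML/d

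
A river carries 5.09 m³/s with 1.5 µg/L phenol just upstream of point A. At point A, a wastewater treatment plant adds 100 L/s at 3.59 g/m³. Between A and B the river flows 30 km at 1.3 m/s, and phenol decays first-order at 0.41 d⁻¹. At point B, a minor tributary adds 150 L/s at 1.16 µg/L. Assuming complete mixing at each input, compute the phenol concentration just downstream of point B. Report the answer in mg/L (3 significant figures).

0.0616 mg/L

1.5 µg/L = 0.0015 mg/L.
100 L/s = 0.1 m³/s.
After input A: C = (5.09·0.0015 + 0.1·3.59) / 5.19 = 0.07064 mg/L.
Over the 30 km reach to input B (t = 2.308e+04 s = 0.2671 d), decay gives C = 0.07064·exp(−0.41·0.2671) = 0.06332 mg/L.
150 L/s = 0.15 m³/s.
1.16 µg/L = 0.00116 mg/L.
After input B: C = (5.19·0.06332 + 0.15·0.00116) / 5.34 = 0.06157 mg/L.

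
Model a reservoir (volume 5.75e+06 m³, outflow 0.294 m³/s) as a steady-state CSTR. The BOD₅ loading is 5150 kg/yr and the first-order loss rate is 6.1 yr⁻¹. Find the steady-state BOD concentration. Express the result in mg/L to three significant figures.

0.116 mg/L

Outflow Q = 0.294 m³/s × 3.156e+07 s/yr = 9.278e+06 m³/yr.
Steady-state CSTR mass balance: W = Q·C + k·V·C, so C = W/(Q + kV).
Q + kV = 9.278e+06 + 6.1·5.75e+06 = 4.435e+07 m³/yr.
C = 5150/4.435e+07 = 0.0001161 kg/m³ = 0.1161 mg/L.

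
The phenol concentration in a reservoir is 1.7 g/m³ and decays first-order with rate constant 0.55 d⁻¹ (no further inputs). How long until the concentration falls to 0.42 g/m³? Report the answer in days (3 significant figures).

t = ln(C₀/C)/k = ln(1.7/0.42)/0.55 = 1.398/0.55 = 2.542 d.

2.54 d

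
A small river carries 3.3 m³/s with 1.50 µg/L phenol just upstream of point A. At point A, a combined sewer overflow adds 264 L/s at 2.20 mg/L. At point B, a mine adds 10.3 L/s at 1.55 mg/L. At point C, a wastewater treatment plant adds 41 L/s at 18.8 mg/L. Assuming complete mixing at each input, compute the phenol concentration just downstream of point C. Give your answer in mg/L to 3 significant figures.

0.380 mg/L

1.50 µg/L = 0.0015 mg/L.
264 L/s = 0.264 m³/s.
After input A: C = (3.3·0.0015 + 0.264·2.2) / 3.564 = 0.1644 mg/L.
10.3 L/s = 0.0103 m³/s.
After input B: C = (3.564·0.1644 + 0.0103·1.55) / 3.574 = 0.1683 mg/L.
41 L/s = 0.041 m³/s.
After input C: C = (3.574·0.1683 + 0.041·18.8) / 3.615 = 0.3796 mg/L.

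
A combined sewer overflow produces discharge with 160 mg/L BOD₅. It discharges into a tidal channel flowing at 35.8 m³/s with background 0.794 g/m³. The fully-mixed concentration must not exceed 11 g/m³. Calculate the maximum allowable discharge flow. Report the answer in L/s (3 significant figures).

Mass balance at complete mixing: C_std·(Q_w + Q_r) = Q_w·C_e + Q_r·C_b.
Rearranging, Q_w = Q_r·(C_std − C_b)/(C_e − C_std) = 35.8·(11 − 0.794) / (160 − 11) = 2.452 m³/s.
= 2452 L/s.

2450 L/s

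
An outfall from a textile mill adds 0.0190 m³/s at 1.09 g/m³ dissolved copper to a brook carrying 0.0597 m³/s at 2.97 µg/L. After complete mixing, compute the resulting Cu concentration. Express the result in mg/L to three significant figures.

2.97 µg/L = 0.00297 mg/L.
By mass balance at complete mixing, C = (0.019·1.09 + 0.0597·0.00297) / (0.019 + 0.0597) = 0.02089/0.0787 = 0.2654 mg/L.

0.265 mg/L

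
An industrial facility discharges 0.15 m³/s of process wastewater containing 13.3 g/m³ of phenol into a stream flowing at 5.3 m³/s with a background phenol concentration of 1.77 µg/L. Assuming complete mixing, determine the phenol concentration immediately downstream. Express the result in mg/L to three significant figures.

1.77 µg/L = 0.00177 mg/L.
By mass balance at complete mixing, C = (0.15·13.3 + 5.3·0.00177) / (0.15 + 5.3) = 2.004/5.45 = 0.3678 mg/L.

0.368 mg/L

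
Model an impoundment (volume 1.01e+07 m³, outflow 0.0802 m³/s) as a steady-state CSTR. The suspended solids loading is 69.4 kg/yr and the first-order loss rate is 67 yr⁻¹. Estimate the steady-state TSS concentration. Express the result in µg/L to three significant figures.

0.102 µg/L

Outflow Q = 0.0802 m³/s × 3.156e+07 s/yr = 2.531e+06 m³/yr.
Steady-state CSTR mass balance: W = Q·C + k·V·C, so C = W/(Q + kV).
Q + kV = 2.531e+06 + 67·1.01e+07 = 6.792e+08 m³/yr.
C = 69.4/6.792e+08 = 1.022e-07 kg/m³ = 0.0001022 mg/L = 0.1022 µg/L.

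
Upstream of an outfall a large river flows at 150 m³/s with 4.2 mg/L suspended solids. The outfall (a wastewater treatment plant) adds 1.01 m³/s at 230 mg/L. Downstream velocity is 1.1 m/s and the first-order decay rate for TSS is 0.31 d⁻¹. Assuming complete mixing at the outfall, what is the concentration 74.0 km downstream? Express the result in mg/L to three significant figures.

4.49 mg/L

After complete mixing, C₀ = (1.01·230 + 150·4.2) / 151 = 5.71 mg/L.
Travel time t = 7.4e+04 m / 1.1 m/s = 6.727e+04 s = 0.7786 d.
C = 5.71·exp(−0.31·0.7786) = 5.71·0.7855 = 4.486 mg/L.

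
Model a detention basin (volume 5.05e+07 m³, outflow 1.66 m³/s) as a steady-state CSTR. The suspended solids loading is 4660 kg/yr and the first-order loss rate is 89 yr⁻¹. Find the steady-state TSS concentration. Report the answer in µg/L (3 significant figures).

1.02 µg/L

Outflow Q = 1.66 m³/s × 3.156e+07 s/yr = 5.239e+07 m³/yr.
Steady-state CSTR mass balance: W = Q·C + k·V·C, so C = W/(Q + kV).
Q + kV = 5.239e+07 + 89·5.05e+07 = 4.547e+09 m³/yr.
C = 4660/4.547e+09 = 1.025e-06 kg/m³ = 0.001025 mg/L = 1.025 µg/L.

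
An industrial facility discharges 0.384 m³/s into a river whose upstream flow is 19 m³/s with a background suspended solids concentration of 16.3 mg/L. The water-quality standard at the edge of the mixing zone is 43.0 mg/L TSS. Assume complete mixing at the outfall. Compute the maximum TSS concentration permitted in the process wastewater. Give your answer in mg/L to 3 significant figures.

Mass balance: 43·19.38 = 0.384·Cₑ + 19·16.3.
Cₑ = (833.5 − 309.7) / 0.384 = 1364 mg/L.

1360 mg/L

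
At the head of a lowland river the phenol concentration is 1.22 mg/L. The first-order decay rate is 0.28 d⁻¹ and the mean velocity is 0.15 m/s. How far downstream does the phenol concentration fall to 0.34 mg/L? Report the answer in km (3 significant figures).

From C = C₀·e^(−kt), t = ln(C₀/C)/k = ln(1.22/0.34)/0.28 = 1.278/0.28 = 4.563 d.
Distance = v·t = 0.15 m/s × 3.942e+05 s = 5.914e+04 m = 59.14 km.

59.1 km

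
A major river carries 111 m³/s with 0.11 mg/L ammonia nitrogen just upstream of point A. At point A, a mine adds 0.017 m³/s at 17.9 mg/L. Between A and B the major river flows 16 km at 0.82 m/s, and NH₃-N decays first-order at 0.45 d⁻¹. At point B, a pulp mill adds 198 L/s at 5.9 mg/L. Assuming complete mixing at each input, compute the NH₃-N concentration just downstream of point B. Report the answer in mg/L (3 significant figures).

After input A: C = (111·0.11 + 0.017·17.9) / 111 = 0.1127 mg/L.
Over the 16 km reach to input B (t = 1.951e+04 s = 0.2258 d), decay gives C = 0.1127·exp(−0.45·0.2258) = 0.1018 mg/L.
198 L/s = 0.198 m³/s.
After input B: C = (111·0.1018 + 0.198·5.9) / 111.2 = 0.1122 mg/L.

0.112 mg/L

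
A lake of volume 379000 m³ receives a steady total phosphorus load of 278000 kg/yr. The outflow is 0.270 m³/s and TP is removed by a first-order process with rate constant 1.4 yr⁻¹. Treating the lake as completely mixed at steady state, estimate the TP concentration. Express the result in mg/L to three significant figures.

30.7 mg/L

Outflow Q = 0.270 m³/s × 3.156e+07 s/yr = 8.521e+06 m³/yr.
Steady-state CSTR mass balance: W = Q·C + k·V·C, so C = W/(Q + kV).
Q + kV = 8.521e+06 + 1.4·379000 = 9.051e+06 m³/yr.
C = 278000/9.051e+06 = 0.03071 kg/m³ = 30.71 mg/L.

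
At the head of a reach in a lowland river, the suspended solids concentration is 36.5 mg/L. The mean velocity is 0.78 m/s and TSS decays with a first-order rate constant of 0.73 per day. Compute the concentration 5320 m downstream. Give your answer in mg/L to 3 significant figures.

34.5 mg/L

Travel time t = 5320 m / 0.78 m/s = 5320/0.78 = 6821 s = 0.07894 d.
First-order decay: C = 36.5·exp(−0.73·0.07894) = 36.5·0.944 = 34.46 mg/L.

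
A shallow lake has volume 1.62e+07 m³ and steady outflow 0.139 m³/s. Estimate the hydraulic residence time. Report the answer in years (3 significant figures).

Q = 0.139 m³/s × 3.156e+07 s/yr = 4.387e+06 m³/yr.
Hydraulic residence time τ = V/Q = 1.62e+07/4.387e+06 = 3.693 yr.

3.69 yr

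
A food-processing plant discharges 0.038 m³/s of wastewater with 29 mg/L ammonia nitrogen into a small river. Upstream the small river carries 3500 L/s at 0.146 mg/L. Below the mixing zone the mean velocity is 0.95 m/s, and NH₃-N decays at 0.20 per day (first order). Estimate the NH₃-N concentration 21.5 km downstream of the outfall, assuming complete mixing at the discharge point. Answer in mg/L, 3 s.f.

3500 L/s = 3.5 m³/s.
After complete mixing, C₀ = (0.038·29 + 3.5·0.146) / 3.538 = 0.4559 mg/L.
Travel time t = 2.15e+04 m / 0.95 m/s = 2.263e+04 s = 0.2619 d.
C = 0.4559·exp(−0.20·0.2619) = 0.4559·0.949 = 0.4326 mg/L.

0.433 mg/L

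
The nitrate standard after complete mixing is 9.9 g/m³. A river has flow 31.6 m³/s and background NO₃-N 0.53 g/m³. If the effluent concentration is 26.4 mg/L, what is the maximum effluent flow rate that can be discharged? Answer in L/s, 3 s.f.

Mass balance at complete mixing: C_std·(Q_w + Q_r) = Q_w·C_e + Q_r·C_b.
Rearranging, Q_w = Q_r·(C_std − C_b)/(C_e − C_std) = 31.6·(9.9 − 0.53) / (26.4 − 9.9) = 17.94 m³/s.
= 1.794e+04 L/s.

17900 L/s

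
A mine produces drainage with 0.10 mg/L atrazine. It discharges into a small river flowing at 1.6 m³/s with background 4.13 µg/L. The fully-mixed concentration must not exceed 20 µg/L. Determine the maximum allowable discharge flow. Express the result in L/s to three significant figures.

4.13 µg/L = 0.00413 mg/L.
20 µg/L = 0.02 mg/L.
Mass balance at complete mixing: C_std·(Q_w + Q_r) = Q_w·C_e + Q_r·C_b.
Rearranging, Q_w = Q_r·(C_std − C_b)/(C_e − C_std) = 1.6·(0.02 − 0.00413) / (0.1 − 0.02) = 0.3174 m³/s.
= 317.4 L/s.

317 L/s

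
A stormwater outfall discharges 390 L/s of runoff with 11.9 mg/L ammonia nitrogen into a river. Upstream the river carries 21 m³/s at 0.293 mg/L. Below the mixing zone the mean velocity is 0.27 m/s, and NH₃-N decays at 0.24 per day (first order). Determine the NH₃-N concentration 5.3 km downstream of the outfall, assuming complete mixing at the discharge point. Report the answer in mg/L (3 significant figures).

0.478 mg/L

390 L/s = 0.39 m³/s.
After complete mixing, C₀ = (0.39·11.9 + 21·0.293) / 21.39 = 0.5046 mg/L.
Travel time t = 5300 m / 0.27 m/s = 1.963e+04 s = 0.2272 d.
C = 0.5046·exp(−0.24·0.2272) = 0.5046·0.9469 = 0.4778 mg/L.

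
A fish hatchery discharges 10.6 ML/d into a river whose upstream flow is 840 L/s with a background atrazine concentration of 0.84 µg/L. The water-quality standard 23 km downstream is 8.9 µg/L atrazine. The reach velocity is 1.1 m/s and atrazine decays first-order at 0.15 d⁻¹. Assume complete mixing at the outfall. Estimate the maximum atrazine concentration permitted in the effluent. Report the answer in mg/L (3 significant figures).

10.6 ML/d = 0.1227 m³/s.
840 L/s = 0.84 m³/s.
0.84 µg/L = 0.00084 mg/L.
8.9 µg/L = 0.0089 mg/L.
Travel time to the compliance point: t = 2.3e+04/1.1 = 2.091e+04 s = 0.242 d; decay factor exp(−0.15·0.242) = 0.9644.
So the concentration just after mixing may be at most 0.0089/0.9644 = 0.009229 mg/L.
Mass balance: 0.009229·0.9627 = 0.1227·Cₑ + 0.84·0.00084.
Cₑ = (0.008885 − 0.0007056) / 0.1227 = 0.06667 mg/L.

0.0667 mg/L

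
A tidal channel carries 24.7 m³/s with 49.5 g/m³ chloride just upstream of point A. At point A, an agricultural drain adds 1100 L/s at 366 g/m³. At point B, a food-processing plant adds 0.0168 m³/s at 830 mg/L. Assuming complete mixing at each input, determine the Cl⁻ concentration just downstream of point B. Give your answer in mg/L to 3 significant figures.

1100 L/s = 1.1 m³/s.
After input A: C = (24.7·49.5 + 1.1·366) / 25.8 = 62.99 mg/L.
After input B: C = (25.8·62.99 + 0.0168·830) / 25.82 = 63.49 mg/L.

63.5 mg/L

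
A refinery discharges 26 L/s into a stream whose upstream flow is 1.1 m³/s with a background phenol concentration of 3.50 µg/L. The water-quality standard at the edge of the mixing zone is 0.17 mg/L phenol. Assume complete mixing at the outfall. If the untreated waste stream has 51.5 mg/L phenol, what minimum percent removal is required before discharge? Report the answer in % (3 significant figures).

86.0 %

26 L/s = 0.026 m³/s.
3.50 µg/L = 0.0035 mg/L.
Mass balance: 0.17·1.126 = 0.026·Cₑ + 1.1·0.0035.
Cₑ = (0.1914 − 0.00385) / 0.026 = 7.214 mg/L.
Required removal = 1 − 7.214/51.5 = 85.99 %.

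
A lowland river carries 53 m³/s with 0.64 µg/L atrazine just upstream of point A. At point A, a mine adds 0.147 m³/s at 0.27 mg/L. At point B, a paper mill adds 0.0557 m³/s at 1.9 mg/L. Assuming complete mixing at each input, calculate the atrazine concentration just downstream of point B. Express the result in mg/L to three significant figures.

0.64 µg/L = 0.00064 mg/L.
After input A: C = (53·0.00064 + 0.147·0.27) / 53.15 = 0.001385 mg/L.
After input B: C = (53.15·0.001385 + 0.0557·1.9) / 53.2 = 0.003373 mg/L.

0.00337 mg/L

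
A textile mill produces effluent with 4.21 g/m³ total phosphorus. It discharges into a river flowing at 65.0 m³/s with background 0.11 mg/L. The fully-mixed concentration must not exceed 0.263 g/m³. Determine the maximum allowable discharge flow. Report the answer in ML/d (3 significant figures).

Mass balance at complete mixing: C_std·(Q_w + Q_r) = Q_w·C_e + Q_r·C_b.
Rearranging, Q_w = Q_r·(C_std − C_b)/(C_e − C_std) = 65.0·(0.263 − 0.11) / (4.21 − 0.263) = 2.52 m³/s.
= 217.7 ML/d.

218 ML/d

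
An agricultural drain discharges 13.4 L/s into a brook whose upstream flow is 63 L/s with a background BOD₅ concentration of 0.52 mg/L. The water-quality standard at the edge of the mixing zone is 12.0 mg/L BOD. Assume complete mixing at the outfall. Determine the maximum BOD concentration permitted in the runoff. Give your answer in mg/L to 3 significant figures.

66.0 mg/L

13.4 L/s = 0.0134 m³/s.
63 L/s = 0.063 m³/s.
Mass balance: 12·0.0764 = 0.0134·Cₑ + 0.063·0.52.
Cₑ = (0.9168 − 0.03276) / 0.0134 = 65.97 mg/L.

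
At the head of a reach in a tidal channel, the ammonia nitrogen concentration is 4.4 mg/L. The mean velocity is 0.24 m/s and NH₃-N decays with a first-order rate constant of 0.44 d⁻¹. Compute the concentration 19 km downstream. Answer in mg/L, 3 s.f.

Travel time t = 19 km / 0.24 m/s = 1.9e+04/0.24 = 7.917e+04 s = 0.9163 d.
First-order decay: C = 4.4·exp(−0.44·0.9163) = 4.4·0.6682 = 2.94 mg/L.

2.94 mg/L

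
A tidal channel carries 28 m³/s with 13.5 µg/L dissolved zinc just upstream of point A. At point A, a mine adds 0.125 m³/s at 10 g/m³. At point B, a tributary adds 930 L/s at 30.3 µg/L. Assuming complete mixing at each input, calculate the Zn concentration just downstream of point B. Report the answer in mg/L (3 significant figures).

0.0570 mg/L

13.5 µg/L = 0.0135 mg/L.
After input A: C = (28·0.0135 + 0.125·10) / 28.12 = 0.05788 mg/L.
930 L/s = 0.93 m³/s.
30.3 µg/L = 0.0303 mg/L.
After input B: C = (28.12·0.05788 + 0.93·0.0303) / 29.05 = 0.057 mg/L.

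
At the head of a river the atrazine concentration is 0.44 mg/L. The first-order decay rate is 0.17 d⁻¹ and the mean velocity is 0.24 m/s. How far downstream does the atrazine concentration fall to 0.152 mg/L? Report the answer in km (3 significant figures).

From C = C₀·e^(−kt), t = ln(C₀/C)/k = ln(0.44/0.152)/0.17 = 1.063/0.17 = 6.252 d.
Distance = v·t = 0.24 m/s × 5.402e+05 s = 1.296e+05 m = 129.6 km.

130 km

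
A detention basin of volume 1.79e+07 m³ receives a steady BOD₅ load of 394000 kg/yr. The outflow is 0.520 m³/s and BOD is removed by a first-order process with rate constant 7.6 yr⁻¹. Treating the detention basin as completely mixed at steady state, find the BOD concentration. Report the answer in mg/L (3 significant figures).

2.58 mg/L

Outflow Q = 0.520 m³/s × 3.156e+07 s/yr = 1.641e+07 m³/yr.
Steady-state CSTR mass balance: W = Q·C + k·V·C, so C = W/(Q + kV).
Q + kV = 1.641e+07 + 7.6·1.79e+07 = 1.524e+08 m³/yr.
C = 394000/1.524e+08 = 0.002584 kg/m³ = 2.584 mg/L.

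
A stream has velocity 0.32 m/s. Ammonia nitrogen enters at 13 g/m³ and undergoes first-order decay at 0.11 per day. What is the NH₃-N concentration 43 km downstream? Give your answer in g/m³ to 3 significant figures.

Travel time t = 43 km / 0.32 m/s = 4.3e+04/0.32 = 1.344e+05 s = 1.555 d.
First-order decay: C = 13·exp(−0.11·1.555) = 13·0.8428 = 10.96 g/m³.

11.0 g/m³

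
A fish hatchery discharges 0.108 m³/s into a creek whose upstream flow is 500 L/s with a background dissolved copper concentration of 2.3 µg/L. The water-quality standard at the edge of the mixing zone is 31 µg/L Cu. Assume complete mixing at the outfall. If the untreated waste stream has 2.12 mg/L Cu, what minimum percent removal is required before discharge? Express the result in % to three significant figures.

92.3 %

500 L/s = 0.5 m³/s.
2.3 µg/L = 0.0023 mg/L.
31 µg/L = 0.031 mg/L.
Mass balance: 0.031·0.608 = 0.108·Cₑ + 0.5·0.0023.
Cₑ = (0.01885 − 0.00115) / 0.108 = 0.1639 mg/L.
Required removal = 1 − 0.1639/2.12 = 92.27 %.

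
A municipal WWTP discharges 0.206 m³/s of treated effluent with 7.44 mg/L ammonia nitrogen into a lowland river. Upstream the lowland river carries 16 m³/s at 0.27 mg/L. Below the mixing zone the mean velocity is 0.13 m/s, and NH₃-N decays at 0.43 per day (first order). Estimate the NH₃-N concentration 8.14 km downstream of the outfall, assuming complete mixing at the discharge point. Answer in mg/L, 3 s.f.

After complete mixing, C₀ = (0.206·7.44 + 16·0.27) / 16.21 = 0.3611 mg/L.
Travel time t = 8140 m / 0.13 m/s = 6.262e+04 s = 0.7247 d.
C = 0.3611·exp(−0.43·0.7247) = 0.3611·0.7323 = 0.2644 mg/L.

0.264 mg/L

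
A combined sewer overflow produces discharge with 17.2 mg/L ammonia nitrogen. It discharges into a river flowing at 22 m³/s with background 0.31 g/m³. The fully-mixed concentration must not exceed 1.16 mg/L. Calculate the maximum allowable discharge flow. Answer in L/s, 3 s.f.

1170 L/s

Mass balance at complete mixing: C_std·(Q_w + Q_r) = Q_w·C_e + Q_r·C_b.
Rearranging, Q_w = Q_r·(C_std − C_b)/(C_e − C_std) = 22·(1.16 − 0.31) / (17.2 − 1.16) = 1.166 m³/s.
= 1166 L/s.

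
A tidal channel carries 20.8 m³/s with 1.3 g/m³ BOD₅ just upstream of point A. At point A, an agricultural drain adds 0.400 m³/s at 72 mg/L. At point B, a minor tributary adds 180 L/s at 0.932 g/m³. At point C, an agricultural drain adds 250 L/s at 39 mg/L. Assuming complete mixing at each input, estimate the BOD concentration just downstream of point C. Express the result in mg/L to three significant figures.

After input A: C = (20.8·1.3 + 0.4·72) / 21.2 = 2.634 mg/L.
180 L/s = 0.18 m³/s.
After input B: C = (21.2·2.634 + 0.18·0.932) / 21.38 = 2.62 mg/L.
250 L/s = 0.25 m³/s.
After input C: C = (21.38·2.62 + 0.25·39) / 21.63 = 3.04 mg/L.

3.04 mg/L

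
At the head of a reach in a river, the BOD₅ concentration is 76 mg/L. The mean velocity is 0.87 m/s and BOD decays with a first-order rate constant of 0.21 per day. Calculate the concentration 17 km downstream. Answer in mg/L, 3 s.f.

72.5 mg/L

Travel time t = 17 km / 0.87 m/s = 1.7e+04/0.87 = 1.954e+04 s = 0.2262 d.
First-order decay: C = 76·exp(−0.21·0.2262) = 76·0.9536 = 72.47 mg/L.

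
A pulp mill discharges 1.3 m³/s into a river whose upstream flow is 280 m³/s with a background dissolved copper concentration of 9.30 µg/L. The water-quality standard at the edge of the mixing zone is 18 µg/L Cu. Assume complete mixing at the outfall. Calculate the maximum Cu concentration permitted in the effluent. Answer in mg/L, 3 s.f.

9.30 µg/L = 0.0093 mg/L.
18 µg/L = 0.018 mg/L.
Mass balance: 0.018·281.3 = 1.3·Cₑ + 280·0.0093.
Cₑ = (5.063 − 2.604) / 1.3 = 1.892 mg/L.

1.89 mg/L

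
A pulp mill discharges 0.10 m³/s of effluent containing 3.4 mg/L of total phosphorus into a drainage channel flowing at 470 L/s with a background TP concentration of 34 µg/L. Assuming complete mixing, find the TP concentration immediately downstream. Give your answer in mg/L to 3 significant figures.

0.625 mg/L

470 L/s = 0.47 m³/s.
34 µg/L = 0.034 mg/L.
Conservation of mass across the mixing zone: C = (0.1·3.4 + 0.47·0.034) / (0.1 + 0.47) = 0.356/0.57 = 0.6245 mg/L.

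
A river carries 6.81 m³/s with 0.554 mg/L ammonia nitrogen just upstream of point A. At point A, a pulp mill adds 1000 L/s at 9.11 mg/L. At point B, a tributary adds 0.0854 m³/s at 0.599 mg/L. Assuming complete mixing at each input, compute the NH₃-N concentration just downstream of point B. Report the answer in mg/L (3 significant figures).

1000 L/s = 1 m³/s.
After input A: C = (6.81·0.554 + 1·9.11) / 7.81 = 1.65 mg/L.
After input B: C = (7.81·1.65 + 0.0854·0.599) / 7.895 = 1.638 mg/L.

1.64 mg/L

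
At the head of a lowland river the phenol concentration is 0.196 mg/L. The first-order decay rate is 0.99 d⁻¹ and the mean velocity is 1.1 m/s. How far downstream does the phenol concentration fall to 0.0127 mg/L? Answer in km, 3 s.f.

From C = C₀·e^(−kt), t = ln(C₀/C)/k = ln(0.196/0.0127)/0.99 = 2.737/0.99 = 2.764 d.
Distance = v·t = 1.1 m/s × 2.388e+05 s = 2.627e+05 m = 262.7 km.

263 km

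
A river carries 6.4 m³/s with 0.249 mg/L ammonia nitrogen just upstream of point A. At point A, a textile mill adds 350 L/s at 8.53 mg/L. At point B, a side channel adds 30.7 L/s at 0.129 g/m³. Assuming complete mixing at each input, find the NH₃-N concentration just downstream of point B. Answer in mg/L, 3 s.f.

350 L/s = 0.35 m³/s.
After input A: C = (6.4·0.249 + 0.35·8.53) / 6.75 = 0.6784 mg/L.
30.7 L/s = 0.0307 m³/s.
After input B: C = (6.75·0.6784 + 0.0307·0.129) / 6.781 = 0.6759 mg/L.

0.676 mg/L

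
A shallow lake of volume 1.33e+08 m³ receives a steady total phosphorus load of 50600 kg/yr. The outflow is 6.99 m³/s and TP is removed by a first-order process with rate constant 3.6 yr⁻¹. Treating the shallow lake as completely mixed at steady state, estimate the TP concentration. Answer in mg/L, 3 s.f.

0.0723 mg/L

Outflow Q = 6.99 m³/s × 3.156e+07 s/yr = 2.206e+08 m³/yr.
Steady-state CSTR mass balance: W = Q·C + k·V·C, so C = W/(Q + kV).
Q + kV = 2.206e+08 + 3.6·1.33e+08 = 6.994e+08 m³/yr.
C = 50600/6.994e+08 = 7.235e-05 kg/m³ = 0.07235 mg/L.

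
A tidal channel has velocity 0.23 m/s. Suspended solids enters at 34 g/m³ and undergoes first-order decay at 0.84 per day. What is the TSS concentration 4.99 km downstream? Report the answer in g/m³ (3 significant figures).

27.5 g/m³

Travel time t = 4.99 km / 0.23 m/s = 4990/0.23 = 2.17e+04 s = 0.2511 d.
First-order decay: C = 34·exp(−0.84·0.2511) = 34·0.8098 = 27.53 g/m³.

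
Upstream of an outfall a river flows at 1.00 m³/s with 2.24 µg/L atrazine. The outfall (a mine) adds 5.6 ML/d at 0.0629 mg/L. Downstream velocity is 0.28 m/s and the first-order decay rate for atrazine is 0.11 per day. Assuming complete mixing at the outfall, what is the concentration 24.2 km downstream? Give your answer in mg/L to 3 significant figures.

5.6 ML/d = 0.06481 m³/s.
2.24 µg/L = 0.00224 mg/L.
After complete mixing, C₀ = (0.06481·0.0629 + 1·0.00224) / 1.065 = 0.005932 mg/L.
Travel time t = 2.42e+04 m / 0.28 m/s = 8.643e+04 s = 1 d.
C = 0.005932·exp(−0.11·1) = 0.005932·0.8958 = 0.005314 mg/L.

0.00531 mg/L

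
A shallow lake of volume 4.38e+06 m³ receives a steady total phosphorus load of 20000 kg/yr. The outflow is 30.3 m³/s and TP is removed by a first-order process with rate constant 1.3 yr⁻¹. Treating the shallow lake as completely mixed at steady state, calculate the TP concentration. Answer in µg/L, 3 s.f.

20.8 µg/L

Outflow Q = 30.3 m³/s × 3.156e+07 s/yr = 9.562e+08 m³/yr.
Steady-state CSTR mass balance: W = Q·C + k·V·C, so C = W/(Q + kV).
Q + kV = 9.562e+08 + 1.3·4.38e+06 = 9.619e+08 m³/yr.
C = 20000/9.619e+08 = 2.079e-05 kg/m³ = 0.02079 mg/L = 20.79 µg/L.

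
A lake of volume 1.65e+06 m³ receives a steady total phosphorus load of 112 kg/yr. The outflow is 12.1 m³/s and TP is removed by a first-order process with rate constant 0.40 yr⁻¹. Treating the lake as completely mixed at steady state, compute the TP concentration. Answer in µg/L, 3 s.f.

Outflow Q = 12.1 m³/s × 3.156e+07 s/yr = 3.818e+08 m³/yr.
Steady-state CSTR mass balance: W = Q·C + k·V·C, so C = W/(Q + kV).
Q + kV = 3.818e+08 + 0.40·1.65e+06 = 3.825e+08 m³/yr.
C = 112/3.825e+08 = 2.928e-07 kg/m³ = 0.0002928 mg/L = 0.2928 µg/L.

0.293 µg/L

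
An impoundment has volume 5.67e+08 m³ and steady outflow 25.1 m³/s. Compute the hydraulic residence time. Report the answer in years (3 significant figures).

Q = 25.1 m³/s × 3.156e+07 s/yr = 7.921e+08 m³/yr.
Hydraulic residence time τ = V/Q = 5.67e+08/7.921e+08 = 0.7158 yr.

0.716 yr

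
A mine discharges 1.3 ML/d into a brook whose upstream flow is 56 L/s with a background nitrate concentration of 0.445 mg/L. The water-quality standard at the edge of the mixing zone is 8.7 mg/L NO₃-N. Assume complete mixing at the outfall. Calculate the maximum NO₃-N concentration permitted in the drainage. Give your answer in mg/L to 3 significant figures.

39.4 mg/L

1.3 ML/d = 0.01505 m³/s.
56 L/s = 0.056 m³/s.
Mass balance: 8.7·0.07105 = 0.01505·Cₑ + 0.056·0.445.
Cₑ = (0.6181 − 0.02492) / 0.01505 = 39.42 mg/L.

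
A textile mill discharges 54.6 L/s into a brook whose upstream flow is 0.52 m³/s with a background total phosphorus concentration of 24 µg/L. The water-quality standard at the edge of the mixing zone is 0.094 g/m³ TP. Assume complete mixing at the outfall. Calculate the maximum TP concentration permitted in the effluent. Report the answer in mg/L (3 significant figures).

54.6 L/s = 0.0546 m³/s.
24 µg/L = 0.024 mg/L.
Mass balance: 0.094·0.5746 = 0.0546·Cₑ + 0.52·0.024.
Cₑ = (0.05401 − 0.01248) / 0.0546 = 0.7607 mg/L.

0.761 mg/L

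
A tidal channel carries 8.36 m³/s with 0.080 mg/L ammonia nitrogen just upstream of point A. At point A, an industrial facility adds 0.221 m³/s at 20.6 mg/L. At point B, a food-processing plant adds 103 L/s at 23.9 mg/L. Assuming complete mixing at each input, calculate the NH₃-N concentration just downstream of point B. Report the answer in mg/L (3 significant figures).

After input A: C = (8.36·0.08 + 0.221·20.6) / 8.581 = 0.6085 mg/L.
103 L/s = 0.103 m³/s.
After input B: C = (8.581·0.6085 + 0.103·23.9) / 8.684 = 0.8847 mg/L.

0.885 mg/L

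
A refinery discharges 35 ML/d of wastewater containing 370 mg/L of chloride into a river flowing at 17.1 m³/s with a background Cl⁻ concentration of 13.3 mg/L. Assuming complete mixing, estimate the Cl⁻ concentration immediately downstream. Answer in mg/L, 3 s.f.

35 ML/d = 0.4051 m³/s.
By mass balance at complete mixing, C = (0.4051·370 + 17.1·13.3) / (0.4051 + 17.1) = 377.3/17.51 = 21.55 mg/L.

21.6 mg/L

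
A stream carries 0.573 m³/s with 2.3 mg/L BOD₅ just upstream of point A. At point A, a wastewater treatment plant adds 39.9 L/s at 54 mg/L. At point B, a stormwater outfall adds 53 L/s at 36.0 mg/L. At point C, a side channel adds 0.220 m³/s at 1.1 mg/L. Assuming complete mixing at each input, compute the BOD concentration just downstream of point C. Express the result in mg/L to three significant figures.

6.35 mg/L

39.9 L/s = 0.0399 m³/s.
After input A: C = (0.573·2.3 + 0.0399·54) / 0.6129 = 5.666 mg/L.
53 L/s = 0.053 m³/s.
After input B: C = (0.6129·5.666 + 0.053·36) / 0.6659 = 8.08 mg/L.
After input C: C = (0.6659·8.08 + 0.22·1.1) / 0.8859 = 6.347 mg/L.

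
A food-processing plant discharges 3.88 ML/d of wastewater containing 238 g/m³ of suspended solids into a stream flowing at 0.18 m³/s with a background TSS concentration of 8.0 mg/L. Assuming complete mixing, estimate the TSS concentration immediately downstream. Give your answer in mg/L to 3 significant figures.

53.9 mg/L

3.88 ML/d = 0.04491 m³/s.
Conservation of mass across the mixing zone: C = (0.04491·238 + 0.18·8) / (0.04491 + 0.18) = 12.13/0.2249 = 53.92 mg/L.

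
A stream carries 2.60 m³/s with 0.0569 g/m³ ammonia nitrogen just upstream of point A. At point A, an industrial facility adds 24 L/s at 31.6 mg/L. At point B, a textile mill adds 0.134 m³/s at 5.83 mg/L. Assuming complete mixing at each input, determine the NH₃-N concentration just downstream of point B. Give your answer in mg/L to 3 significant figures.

0.612 mg/L

24 L/s = 0.024 m³/s.
After input A: C = (2.6·0.0569 + 0.024·31.6) / 2.624 = 0.3454 mg/L.
After input B: C = (2.624·0.3454 + 0.134·5.83) / 2.758 = 0.6119 mg/L.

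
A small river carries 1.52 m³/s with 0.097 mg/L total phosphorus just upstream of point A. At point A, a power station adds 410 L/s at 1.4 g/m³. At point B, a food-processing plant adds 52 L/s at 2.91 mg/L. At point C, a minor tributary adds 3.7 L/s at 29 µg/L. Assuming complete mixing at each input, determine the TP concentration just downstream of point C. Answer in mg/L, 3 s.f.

410 L/s = 0.41 m³/s.
After input A: C = (1.52·0.097 + 0.41·1.4) / 1.93 = 0.3738 mg/L.
52 L/s = 0.052 m³/s.
After input B: C = (1.93·0.3738 + 0.052·2.91) / 1.982 = 0.4403 mg/L.
3.7 L/s = 0.0037 m³/s.
29 µg/L = 0.029 mg/L.
After input C: C = (1.982·0.4403 + 0.0037·0.029) / 1.986 = 0.4396 mg/L.

0.440 mg/L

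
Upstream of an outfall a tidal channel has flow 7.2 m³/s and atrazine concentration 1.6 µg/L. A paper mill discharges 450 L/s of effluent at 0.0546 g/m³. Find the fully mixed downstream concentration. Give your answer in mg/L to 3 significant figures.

450 L/s = 0.45 m³/s.
1.6 µg/L = 0.0016 mg/L.
Conservation of mass across the mixing zone: C = (0.45·0.0546 + 7.2·0.0016) / (0.45 + 7.2) = 0.03609/7.65 = 0.004718 mg/L.

0.00472 mg/L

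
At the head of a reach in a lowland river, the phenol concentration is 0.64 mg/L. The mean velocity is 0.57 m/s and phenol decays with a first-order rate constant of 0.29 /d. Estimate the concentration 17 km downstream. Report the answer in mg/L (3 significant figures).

0.579 mg/L

Travel time t = 17 km / 0.57 m/s = 1.7e+04/0.57 = 2.982e+04 s = 0.3452 d.
First-order decay: C = 0.64·exp(−0.29·0.3452) = 0.64·0.9047 = 0.579 mg/L.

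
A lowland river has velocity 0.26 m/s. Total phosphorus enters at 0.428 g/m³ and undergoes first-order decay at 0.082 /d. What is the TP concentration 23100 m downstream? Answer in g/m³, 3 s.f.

Travel time t = 23100 m / 0.26 m/s = 2.31e+04/0.26 = 8.885e+04 s = 1.028 d.
First-order decay: C = 0.428·exp(−0.082·1.028) = 0.428·0.9191 = 0.3934 g/m³.

0.393 g/m³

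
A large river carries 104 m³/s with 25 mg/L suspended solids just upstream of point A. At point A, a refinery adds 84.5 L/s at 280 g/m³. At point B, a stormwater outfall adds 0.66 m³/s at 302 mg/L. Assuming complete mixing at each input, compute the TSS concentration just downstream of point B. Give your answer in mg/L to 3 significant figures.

27.0 mg/L

84.5 L/s = 0.0845 m³/s.
After input A: C = (104·25 + 0.0845·280) / 104.1 = 25.21 mg/L.
After input B: C = (104.1·25.21 + 0.66·302) / 104.7 = 26.95 mg/L.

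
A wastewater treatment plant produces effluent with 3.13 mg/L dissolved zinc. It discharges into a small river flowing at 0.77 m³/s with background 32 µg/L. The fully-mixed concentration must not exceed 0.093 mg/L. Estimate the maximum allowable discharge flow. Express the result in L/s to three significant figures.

15.5 L/s

32 µg/L = 0.032 mg/L.
Mass balance at complete mixing: C_std·(Q_w + Q_r) = Q_w·C_e + Q_r·C_b.
Rearranging, Q_w = Q_r·(C_std − C_b)/(C_e − C_std) = 0.77·(0.093 − 0.032) / (3.13 − 0.093) = 0.01547 m³/s.
= 15.47 L/s.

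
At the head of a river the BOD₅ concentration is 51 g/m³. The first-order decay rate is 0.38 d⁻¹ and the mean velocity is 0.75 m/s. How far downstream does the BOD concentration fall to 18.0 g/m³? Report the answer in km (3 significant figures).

From C = C₀·e^(−kt), t = ln(C₀/C)/k = ln(51/18.0)/0.38 = 1.041/0.38 = 2.741 d.
Distance = v·t = 0.75 m/s × 2.368e+05 s = 1.776e+05 m = 177.6 km.

178 km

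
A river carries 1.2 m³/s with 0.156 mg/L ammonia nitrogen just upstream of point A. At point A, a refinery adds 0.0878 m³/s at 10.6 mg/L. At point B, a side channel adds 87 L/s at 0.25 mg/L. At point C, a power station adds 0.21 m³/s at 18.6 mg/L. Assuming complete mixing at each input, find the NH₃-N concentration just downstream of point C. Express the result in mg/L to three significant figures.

3.18 mg/L

After input A: C = (1.2·0.156 + 0.0878·10.6) / 1.288 = 0.8681 mg/L.
87 L/s = 0.087 m³/s.
After input B: C = (1.288·0.8681 + 0.087·0.25) / 1.375 = 0.8289 mg/L.
After input C: C = (1.375·0.8289 + 0.21·18.6) / 1.585 = 3.184 mg/L.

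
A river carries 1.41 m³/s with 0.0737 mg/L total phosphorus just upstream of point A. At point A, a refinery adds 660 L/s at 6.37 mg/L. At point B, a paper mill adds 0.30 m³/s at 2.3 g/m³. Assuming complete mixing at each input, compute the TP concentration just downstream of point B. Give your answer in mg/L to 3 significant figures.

660 L/s = 0.66 m³/s.
After input A: C = (1.41·0.0737 + 0.66·6.37) / 2.07 = 2.081 mg/L.
After input B: C = (2.07·2.081 + 0.3·2.3) / 2.37 = 2.109 mg/L.

2.11 mg/L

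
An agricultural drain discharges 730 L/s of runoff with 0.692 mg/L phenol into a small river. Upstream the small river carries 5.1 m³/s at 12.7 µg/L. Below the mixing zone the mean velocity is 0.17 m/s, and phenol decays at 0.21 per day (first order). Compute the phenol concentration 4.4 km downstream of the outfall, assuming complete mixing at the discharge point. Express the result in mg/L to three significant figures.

0.0918 mg/L

730 L/s = 0.73 m³/s.
12.7 µg/L = 0.0127 mg/L.
After complete mixing, C₀ = (0.73·0.692 + 5.1·0.0127) / 5.83 = 0.09776 mg/L.
Travel time t = 4400 m / 0.17 m/s = 2.588e+04 s = 0.2996 d.
C = 0.09776·exp(−0.21·0.2996) = 0.09776·0.939 = 0.0918 mg/L.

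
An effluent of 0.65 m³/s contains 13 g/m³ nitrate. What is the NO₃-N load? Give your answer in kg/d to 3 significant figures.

Mass flux = Q·C = 0.65 m³/s × 13 g/m³ = 8.45 g/s.
= 8.45 g/s × 86.4 = 730.1 kg/d.

730 kg/d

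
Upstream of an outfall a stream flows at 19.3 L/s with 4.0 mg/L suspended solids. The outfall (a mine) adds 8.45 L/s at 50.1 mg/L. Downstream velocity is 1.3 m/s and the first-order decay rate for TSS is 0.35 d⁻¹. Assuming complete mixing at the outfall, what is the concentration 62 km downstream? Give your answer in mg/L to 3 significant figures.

8.45 L/s = 0.00845 m³/s.
19.3 L/s = 0.0193 m³/s.
After complete mixing, C₀ = (0.00845·50.1 + 0.0193·4) / 0.02775 = 18.04 mg/L.
Travel time t = 6.2e+04 m / 1.3 m/s = 4.769e+04 s = 0.552 d.
C = 18.04·exp(−0.35·0.552) = 18.04·0.8243 = 14.87 mg/L.

14.9 mg/L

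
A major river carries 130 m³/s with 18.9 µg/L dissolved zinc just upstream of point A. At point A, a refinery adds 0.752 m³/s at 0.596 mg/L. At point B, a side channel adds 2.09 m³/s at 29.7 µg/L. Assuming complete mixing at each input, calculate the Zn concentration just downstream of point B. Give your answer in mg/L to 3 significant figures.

18.9 µg/L = 0.0189 mg/L.
After input A: C = (130·0.0189 + 0.752·0.596) / 130.8 = 0.02222 mg/L.
29.7 µg/L = 0.0297 mg/L.
After input B: C = (130.8·0.02222 + 2.09·0.0297) / 132.8 = 0.02234 mg/L.

0.0223 mg/L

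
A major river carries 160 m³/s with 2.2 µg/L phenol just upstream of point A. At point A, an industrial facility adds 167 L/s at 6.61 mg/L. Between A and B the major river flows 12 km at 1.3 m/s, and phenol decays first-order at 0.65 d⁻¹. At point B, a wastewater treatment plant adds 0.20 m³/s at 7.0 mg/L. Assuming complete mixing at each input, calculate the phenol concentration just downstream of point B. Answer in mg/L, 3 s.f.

0.0172 mg/L

2.2 µg/L = 0.0022 mg/L.
167 L/s = 0.167 m³/s.
After input A: C = (160·0.0022 + 0.167·6.61) / 160.2 = 0.00909 mg/L.
Over the 12 km reach to input B (t = 9231 s = 0.1068 d), decay gives C = 0.00909·exp(−0.65·0.1068) = 0.00848 mg/L.
After input B: C = (160.2·0.00848 + 0.2·7) / 160.4 = 0.0172 mg/L.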